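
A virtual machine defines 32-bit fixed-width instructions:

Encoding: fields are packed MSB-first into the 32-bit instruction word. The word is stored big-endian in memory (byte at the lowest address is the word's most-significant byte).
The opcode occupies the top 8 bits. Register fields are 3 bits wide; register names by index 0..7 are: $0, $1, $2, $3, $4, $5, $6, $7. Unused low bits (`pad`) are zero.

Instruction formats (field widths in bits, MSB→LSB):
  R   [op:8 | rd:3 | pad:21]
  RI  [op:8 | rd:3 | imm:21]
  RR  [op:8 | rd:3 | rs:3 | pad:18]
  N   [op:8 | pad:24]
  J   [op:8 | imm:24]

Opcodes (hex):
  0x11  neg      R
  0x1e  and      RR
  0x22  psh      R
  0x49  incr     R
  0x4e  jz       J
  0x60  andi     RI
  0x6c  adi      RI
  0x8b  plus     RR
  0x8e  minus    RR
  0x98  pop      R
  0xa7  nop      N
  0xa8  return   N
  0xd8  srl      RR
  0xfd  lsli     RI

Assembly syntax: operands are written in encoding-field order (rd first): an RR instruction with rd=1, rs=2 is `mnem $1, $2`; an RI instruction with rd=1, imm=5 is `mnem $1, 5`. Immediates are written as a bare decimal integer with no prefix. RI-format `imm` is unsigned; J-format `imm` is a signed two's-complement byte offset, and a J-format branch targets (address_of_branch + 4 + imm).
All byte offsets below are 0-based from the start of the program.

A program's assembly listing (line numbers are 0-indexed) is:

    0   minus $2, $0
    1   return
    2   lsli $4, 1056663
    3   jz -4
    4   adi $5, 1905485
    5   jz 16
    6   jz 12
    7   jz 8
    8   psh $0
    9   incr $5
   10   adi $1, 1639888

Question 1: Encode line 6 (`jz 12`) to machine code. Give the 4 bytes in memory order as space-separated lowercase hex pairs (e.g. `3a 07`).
line 6 (jz): pack op=0x4e:8|imm=12:24 = 0x4e00000c; big→ 4e 00 00 0c

4e 00 00 0c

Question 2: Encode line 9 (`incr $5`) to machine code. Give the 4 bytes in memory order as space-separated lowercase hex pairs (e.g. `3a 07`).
9. incr fields op=0x49:8|rd=5:3|pad=0:21 → word 49a00000h → 49 a0 00 00

49 a0 00 00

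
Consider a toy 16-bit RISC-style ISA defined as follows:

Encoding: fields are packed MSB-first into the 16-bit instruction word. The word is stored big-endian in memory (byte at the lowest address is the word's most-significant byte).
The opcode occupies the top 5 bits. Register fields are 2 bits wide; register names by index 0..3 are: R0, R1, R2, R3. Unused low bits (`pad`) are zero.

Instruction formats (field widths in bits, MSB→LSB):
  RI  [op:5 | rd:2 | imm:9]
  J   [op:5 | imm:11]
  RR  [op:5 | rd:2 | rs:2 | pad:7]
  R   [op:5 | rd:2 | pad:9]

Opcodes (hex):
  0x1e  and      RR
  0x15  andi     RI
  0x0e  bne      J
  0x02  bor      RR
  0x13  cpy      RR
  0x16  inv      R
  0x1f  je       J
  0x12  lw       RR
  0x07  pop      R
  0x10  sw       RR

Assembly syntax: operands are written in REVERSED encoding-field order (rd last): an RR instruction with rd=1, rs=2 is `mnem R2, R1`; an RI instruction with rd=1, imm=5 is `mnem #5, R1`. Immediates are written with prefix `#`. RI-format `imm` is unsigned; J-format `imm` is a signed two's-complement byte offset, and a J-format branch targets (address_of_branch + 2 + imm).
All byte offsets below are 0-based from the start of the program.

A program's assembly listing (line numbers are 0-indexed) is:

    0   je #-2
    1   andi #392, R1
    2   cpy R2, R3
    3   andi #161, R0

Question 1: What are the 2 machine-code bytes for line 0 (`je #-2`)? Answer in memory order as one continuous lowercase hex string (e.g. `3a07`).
fffe

L0: je op=0x1f:5|imm=-2:11 ⇒ 0xfffe ⇒ big ff fe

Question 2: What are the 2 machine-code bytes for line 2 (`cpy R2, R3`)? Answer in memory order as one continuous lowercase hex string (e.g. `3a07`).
9f00

2. cpy fields op=0x13:5|rd=3:2|rs=2:2|pad=0:7 → word 9f00h → 9f 00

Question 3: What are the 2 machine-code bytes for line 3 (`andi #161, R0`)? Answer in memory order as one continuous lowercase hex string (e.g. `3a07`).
a8a1

line 3 (andi): pack op=0x15:5|rd=0:2|imm=161:9 = 0xa8a1; big→ a8 a1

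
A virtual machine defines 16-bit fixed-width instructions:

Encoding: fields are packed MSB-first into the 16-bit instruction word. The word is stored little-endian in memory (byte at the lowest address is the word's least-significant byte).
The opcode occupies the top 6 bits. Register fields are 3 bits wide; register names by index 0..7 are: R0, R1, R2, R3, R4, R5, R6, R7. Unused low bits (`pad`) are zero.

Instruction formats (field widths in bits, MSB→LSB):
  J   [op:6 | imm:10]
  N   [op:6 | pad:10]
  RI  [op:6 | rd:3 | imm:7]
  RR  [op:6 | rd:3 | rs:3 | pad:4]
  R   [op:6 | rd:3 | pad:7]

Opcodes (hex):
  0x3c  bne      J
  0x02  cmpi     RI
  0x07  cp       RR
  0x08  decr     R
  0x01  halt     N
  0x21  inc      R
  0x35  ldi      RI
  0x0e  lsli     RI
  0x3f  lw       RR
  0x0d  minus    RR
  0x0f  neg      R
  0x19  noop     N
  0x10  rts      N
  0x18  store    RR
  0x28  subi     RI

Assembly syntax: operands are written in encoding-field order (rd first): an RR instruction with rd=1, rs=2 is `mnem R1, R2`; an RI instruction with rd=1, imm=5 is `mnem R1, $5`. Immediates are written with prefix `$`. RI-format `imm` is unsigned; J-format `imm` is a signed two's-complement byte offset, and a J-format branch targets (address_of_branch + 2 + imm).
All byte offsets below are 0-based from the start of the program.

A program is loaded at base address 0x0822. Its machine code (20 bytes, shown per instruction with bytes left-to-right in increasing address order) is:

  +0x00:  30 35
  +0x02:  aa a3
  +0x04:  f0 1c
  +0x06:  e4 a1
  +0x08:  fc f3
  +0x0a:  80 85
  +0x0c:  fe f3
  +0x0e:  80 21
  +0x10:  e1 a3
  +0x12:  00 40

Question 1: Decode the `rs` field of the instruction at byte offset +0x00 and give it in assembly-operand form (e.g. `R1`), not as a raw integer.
R3

@+00  little-endian(30 35) = 0x3530
  opcode bits[15:10]=0xd: minus/RR
  rd@[9:7]=0x2 ⇒ R2
  rs@[6:4]=0x3 ⇒ R3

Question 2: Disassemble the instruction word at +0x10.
+0x10: e1 a3 ⇒ word 0xa3e1 (little)
  top 6b → 0x28 → subi [RI]
  rd: (w>>7)&0x7=0x7 → R7
  imm: (w>>0)&0x7f=0x61 → $97

subi R7, $97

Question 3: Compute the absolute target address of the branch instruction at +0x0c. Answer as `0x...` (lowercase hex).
0x082e

@+0c  little-endian(fe f3) = 0xf3fe
  opcode bits[15:10]=0x3c: bne/J
  imm: (w>>0)&0x3ff=0x3fe (s10→-2) → $-2
  target = base 0x0822 + off 0x0c + 2 + imm -2 = 0x082e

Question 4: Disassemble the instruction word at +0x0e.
off 0x0e: read 80 21 as little → 0x2180
  top 6b → 0x8 → decr [R]
  rd: (w>>7)&0x7=0x3 → R3

decr R3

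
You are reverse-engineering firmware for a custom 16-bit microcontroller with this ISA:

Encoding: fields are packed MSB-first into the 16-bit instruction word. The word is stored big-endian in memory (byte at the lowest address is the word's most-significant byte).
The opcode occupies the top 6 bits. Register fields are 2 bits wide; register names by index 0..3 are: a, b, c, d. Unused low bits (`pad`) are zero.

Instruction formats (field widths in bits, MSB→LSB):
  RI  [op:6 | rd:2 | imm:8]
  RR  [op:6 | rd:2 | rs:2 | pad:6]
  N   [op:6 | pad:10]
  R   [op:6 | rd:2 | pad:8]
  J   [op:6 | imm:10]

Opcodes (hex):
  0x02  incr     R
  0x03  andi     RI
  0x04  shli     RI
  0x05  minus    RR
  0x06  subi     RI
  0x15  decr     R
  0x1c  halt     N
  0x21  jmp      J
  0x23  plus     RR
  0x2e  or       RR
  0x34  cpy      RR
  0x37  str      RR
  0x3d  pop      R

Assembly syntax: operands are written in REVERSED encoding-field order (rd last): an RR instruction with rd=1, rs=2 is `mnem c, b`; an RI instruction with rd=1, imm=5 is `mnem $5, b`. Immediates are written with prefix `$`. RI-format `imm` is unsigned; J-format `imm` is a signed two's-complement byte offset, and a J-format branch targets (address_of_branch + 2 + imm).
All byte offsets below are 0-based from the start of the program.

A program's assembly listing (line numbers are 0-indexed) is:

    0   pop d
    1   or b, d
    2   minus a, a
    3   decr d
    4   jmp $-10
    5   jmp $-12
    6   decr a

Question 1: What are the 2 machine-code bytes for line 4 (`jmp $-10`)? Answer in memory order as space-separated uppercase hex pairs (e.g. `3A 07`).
87 F6

line 4 (jmp): pack op=0x21:6|imm=-10:10 = 0x87f6; big→ 87 f6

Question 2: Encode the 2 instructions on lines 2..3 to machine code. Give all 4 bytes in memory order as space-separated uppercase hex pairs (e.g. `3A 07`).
14 00 57 00

2. minus fields op=0x5:6|rd=0:2|rs=0:2|pad=0:6 → word 1400h → 14 00
3. decr fields op=0x15:6|rd=3:2|pad=0:8 → word 5700h → 57 00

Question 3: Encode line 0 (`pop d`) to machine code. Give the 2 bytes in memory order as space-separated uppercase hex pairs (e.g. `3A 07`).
F7 00

0. pop fields op=0x3d:6|rd=3:2|pad=0:8 → word f700h → f7 00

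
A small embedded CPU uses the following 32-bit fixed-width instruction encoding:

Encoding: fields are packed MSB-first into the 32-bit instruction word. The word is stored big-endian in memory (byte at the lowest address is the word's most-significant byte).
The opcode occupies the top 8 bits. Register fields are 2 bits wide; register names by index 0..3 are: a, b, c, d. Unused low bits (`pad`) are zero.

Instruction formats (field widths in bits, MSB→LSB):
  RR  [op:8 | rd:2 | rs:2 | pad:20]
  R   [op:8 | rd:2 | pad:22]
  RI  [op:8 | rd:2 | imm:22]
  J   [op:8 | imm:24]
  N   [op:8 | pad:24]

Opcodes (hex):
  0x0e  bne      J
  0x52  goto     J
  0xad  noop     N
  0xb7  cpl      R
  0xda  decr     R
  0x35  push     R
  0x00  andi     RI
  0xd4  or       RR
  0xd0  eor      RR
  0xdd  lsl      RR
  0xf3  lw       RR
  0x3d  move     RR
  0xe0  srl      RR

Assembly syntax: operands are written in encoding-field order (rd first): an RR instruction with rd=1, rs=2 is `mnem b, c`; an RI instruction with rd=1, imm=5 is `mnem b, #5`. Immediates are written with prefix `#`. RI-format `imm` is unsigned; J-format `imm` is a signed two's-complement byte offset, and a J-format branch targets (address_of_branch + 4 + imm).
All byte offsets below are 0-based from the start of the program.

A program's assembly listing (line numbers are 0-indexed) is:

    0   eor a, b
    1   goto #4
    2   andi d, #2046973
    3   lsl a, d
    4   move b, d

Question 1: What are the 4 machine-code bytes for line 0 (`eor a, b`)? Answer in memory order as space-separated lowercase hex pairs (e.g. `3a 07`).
d0 10 00 00

0. eor fields op=0xd0:8|rd=0:2|rs=1:2|pad=0:20 → word d0100000h → d0 10 00 00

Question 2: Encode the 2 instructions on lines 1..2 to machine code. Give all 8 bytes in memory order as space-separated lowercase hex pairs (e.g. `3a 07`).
52 00 00 04 00 df 3b fd

line 1 (goto): pack op=0x52:8|imm=4:24 = 0x52000004; big→ 52 00 00 04
line 2 (andi): pack op=0x0:8|rd=3:2|imm=2046973:22 = 0x00df3bfd; big→ 00 df 3b fd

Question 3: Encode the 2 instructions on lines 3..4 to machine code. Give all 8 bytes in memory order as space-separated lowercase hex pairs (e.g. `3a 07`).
dd 30 00 00 3d 70 00 00

line 3 (lsl): pack op=0xdd:8|rd=0:2|rs=3:2|pad=0:20 = 0xdd300000; big→ dd 30 00 00
line 4 (move): pack op=0x3d:8|rd=1:2|rs=3:2|pad=0:20 = 0x3d700000; big→ 3d 70 00 00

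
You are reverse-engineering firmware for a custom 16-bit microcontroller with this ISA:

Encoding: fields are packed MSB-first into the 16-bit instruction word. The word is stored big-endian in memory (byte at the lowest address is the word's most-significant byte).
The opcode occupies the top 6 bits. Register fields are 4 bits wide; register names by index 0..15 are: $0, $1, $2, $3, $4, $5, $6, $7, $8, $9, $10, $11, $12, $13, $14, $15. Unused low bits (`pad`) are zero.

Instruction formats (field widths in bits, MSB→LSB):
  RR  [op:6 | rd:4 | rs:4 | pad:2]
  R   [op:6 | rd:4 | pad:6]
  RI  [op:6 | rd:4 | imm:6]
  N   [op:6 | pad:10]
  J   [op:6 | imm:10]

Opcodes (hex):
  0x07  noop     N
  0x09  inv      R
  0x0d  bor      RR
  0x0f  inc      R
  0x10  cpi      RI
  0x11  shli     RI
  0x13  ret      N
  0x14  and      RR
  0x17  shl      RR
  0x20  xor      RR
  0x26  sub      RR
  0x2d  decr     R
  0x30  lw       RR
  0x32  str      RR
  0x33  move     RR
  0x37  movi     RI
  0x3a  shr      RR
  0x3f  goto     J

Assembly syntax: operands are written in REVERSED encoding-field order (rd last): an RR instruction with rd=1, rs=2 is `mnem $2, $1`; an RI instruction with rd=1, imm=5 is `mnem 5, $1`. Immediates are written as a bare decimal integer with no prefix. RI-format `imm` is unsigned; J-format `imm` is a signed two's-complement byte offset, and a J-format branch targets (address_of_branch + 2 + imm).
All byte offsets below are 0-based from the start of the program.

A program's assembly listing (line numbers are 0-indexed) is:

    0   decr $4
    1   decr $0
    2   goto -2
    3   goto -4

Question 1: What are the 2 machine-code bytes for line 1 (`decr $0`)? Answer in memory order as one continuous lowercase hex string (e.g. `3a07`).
1. decr fields op=0x2d:6|rd=0:4|pad=0:6 → word b400h → b4 00

b400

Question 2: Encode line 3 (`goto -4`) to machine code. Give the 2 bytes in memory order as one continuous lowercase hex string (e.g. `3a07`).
fffc

line 3 (goto): pack op=0x3f:6|imm=-4:10 = 0xfffc; big→ ff fc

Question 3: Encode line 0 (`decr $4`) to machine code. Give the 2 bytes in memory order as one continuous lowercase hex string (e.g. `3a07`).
0. decr fields op=0x2d:6|rd=4:4|pad=0:6 → word b500h → b5 00

b500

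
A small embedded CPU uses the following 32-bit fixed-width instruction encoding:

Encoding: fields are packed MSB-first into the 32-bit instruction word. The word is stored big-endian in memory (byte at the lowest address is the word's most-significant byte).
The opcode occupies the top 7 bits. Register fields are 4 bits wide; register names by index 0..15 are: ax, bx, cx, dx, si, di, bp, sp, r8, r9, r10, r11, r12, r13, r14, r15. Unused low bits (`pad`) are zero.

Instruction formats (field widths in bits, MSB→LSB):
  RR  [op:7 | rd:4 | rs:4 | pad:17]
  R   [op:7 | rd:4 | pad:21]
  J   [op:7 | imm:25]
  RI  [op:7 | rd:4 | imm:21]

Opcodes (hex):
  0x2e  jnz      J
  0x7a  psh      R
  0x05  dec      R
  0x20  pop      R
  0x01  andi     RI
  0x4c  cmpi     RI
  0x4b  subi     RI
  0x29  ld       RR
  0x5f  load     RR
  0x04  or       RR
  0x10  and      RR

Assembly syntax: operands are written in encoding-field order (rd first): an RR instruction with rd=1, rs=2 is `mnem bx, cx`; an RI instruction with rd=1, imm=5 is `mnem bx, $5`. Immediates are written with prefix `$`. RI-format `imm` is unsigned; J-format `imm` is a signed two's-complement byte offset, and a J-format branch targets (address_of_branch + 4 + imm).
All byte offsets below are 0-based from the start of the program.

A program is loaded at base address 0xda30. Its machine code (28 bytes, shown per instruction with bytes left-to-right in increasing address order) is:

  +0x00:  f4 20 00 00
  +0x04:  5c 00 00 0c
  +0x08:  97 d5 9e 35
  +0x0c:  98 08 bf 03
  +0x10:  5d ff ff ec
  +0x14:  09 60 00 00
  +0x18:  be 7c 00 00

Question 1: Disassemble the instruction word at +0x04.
jnz $12

@+04  big-endian(5c 00 00 0c) = 0x5c00000c
  opcode bits[31:25]=0x2e: jnz/J
  imm@[24:0]=0xc ⇒ $12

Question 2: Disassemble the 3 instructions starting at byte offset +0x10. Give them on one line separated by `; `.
[10] 5d ff ff ec → 0x5dffffec
  top 7b → 0x2e → jnz [J]
  imm@[24:0]=0x1ffffec (s25→-20) ⇒ $-20
[14] 09 60 00 00 → 0x09600000
  top 7b → 0x4 → or [RR]
  rd@[24:21]=0xb ⇒ r11
  rs@[20:17]=0x0 ⇒ ax
[18] be 7c 00 00 → 0xbe7c0000
  top 7b → 0x5f → load [RR]
  rd@[24:21]=0x3 ⇒ dx
  rs@[20:17]=0xe ⇒ r14

jnz $-20; or r11, ax; load dx, r14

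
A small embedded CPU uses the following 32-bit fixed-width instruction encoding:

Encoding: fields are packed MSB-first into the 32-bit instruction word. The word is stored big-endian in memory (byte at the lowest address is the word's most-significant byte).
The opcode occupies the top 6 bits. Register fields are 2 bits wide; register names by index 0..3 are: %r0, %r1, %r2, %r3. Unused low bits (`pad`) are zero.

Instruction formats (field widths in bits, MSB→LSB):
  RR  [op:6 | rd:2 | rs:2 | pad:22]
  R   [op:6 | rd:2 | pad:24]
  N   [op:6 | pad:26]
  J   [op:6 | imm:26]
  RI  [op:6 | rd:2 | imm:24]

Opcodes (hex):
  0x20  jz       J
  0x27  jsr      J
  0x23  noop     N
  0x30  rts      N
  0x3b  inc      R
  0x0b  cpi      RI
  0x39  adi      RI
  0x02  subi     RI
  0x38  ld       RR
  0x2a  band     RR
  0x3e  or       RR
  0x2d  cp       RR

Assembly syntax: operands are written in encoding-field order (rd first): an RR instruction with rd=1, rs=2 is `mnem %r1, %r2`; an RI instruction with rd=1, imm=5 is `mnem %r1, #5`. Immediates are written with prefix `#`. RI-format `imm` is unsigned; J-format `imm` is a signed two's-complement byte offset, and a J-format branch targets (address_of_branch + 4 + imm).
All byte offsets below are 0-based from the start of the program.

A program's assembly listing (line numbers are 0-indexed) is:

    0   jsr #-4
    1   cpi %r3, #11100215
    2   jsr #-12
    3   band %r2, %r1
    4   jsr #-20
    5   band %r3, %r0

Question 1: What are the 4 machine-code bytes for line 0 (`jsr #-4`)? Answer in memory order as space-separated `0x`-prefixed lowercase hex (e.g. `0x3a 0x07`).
0x9f 0xff 0xff 0xfc

line 0 (jsr): pack op=0x27:6|imm=-4:26 = 0x9ffffffc; big→ 9f ff ff fc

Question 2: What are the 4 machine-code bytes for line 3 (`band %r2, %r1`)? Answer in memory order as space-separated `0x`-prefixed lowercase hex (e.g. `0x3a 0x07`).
0xaa 0x40 0x00 0x00

L3: band op=0x2a:6|rd=2:2|rs=1:2|pad=0:22 ⇒ 0xaa400000 ⇒ big aa 40 00 00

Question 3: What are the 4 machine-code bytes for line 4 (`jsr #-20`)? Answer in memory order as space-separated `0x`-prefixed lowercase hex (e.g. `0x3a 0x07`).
0x9f 0xff 0xff 0xec

4. jsr fields op=0x27:6|imm=-20:26 → word 9fffffech → 9f ff ff ec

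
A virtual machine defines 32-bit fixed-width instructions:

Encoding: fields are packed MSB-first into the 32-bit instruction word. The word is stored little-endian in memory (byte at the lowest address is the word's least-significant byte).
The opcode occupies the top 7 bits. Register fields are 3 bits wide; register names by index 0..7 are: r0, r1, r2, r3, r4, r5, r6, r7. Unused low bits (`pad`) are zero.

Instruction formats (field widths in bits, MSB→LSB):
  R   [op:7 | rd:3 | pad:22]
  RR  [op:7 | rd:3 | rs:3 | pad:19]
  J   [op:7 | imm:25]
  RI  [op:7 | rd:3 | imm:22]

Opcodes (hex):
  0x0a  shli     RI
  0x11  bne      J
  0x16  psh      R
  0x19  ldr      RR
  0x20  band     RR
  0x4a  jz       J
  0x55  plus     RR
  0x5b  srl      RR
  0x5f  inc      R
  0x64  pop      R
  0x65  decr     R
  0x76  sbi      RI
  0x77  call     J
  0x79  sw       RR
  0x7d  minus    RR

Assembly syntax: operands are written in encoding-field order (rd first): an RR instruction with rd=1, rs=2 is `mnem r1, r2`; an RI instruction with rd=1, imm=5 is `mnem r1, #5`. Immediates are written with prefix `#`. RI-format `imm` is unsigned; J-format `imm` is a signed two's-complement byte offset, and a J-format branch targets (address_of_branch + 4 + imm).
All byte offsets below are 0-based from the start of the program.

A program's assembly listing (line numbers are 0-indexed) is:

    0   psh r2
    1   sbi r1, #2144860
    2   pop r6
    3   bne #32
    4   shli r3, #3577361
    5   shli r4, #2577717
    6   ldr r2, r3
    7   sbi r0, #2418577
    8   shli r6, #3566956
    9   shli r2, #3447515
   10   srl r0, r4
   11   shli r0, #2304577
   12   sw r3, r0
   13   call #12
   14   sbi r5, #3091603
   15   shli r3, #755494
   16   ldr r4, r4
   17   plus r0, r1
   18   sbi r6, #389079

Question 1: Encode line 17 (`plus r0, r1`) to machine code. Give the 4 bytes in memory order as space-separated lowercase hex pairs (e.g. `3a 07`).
00 00 08 aa

L17: plus op=0x55:7|rd=0:3|rs=1:3|pad=0:19 ⇒ 0xaa080000 ⇒ little 00 00 08 aa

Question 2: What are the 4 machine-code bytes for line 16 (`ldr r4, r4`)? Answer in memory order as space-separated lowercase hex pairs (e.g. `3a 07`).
00 00 20 33

L16: ldr op=0x19:7|rd=4:3|rs=4:3|pad=0:19 ⇒ 0x33200000 ⇒ little 00 00 20 33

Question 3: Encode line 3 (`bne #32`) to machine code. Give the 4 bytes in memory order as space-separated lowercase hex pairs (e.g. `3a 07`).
3. bne fields op=0x11:7|imm=32:25 → word 22000020h → 20 00 00 22

20 00 00 22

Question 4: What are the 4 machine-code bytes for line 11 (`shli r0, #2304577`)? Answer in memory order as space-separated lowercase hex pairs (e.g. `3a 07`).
41 2a 23 14

line 11 (shli): pack op=0xa:7|rd=0:3|imm=2304577:22 = 0x14232a41; little→ 41 2a 23 14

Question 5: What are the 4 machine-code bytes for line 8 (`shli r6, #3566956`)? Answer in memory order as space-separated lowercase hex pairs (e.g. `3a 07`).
L8: shli op=0xa:7|rd=6:3|imm=3566956:22 ⇒ 0x15b66d6c ⇒ little 6c 6d b6 15

6c 6d b6 15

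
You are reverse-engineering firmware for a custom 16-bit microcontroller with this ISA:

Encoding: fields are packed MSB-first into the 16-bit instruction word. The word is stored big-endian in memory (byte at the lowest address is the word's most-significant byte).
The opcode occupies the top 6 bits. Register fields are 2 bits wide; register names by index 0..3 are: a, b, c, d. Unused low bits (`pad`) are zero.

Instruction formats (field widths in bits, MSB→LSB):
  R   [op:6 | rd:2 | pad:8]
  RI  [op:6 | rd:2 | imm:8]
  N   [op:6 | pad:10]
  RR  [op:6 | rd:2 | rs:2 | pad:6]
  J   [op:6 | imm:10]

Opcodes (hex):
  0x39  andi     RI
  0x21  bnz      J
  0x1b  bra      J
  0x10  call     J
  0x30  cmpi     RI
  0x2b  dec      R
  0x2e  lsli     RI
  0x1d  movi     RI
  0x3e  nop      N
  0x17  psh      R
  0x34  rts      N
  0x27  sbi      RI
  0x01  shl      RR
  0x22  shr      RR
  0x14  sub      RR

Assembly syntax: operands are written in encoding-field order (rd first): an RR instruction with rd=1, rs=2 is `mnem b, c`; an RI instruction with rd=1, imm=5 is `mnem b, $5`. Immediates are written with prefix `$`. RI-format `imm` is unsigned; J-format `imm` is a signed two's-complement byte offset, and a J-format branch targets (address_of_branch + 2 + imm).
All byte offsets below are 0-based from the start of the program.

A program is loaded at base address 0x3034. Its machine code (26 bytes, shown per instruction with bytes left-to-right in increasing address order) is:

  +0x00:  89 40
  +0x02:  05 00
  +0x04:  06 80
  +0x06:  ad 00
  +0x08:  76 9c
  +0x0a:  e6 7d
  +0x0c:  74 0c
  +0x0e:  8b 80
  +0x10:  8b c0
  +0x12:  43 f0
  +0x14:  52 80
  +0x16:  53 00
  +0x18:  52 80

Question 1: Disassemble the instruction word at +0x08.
movi c, $156

@+08  big-endian(76 9c) = 0x769c
  op=0x769c>>10=0x1d ⇒ movi (RI)
  rd: (w>>8)&0x3=0x2 → c
  imm: (w>>0)&0xff=0x9c → $156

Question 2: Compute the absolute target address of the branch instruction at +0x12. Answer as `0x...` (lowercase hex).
@+12  big-endian(43 f0) = 0x43f0
  top 6b → 0x10 → call [J]
  [9:0] imm=1008 (s10→-16) = $-16
  target = base 0x3034 + off 0x12 + 2 + imm -16 = 0x3038

0x3038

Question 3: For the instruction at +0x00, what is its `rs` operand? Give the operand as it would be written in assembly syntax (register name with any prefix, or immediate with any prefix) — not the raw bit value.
+0x00: 89 40 ⇒ word 0x8940 (big)
  opcode bits[15:10]=0x22: shr/RR
  [9:8] rd=1 = b
  [7:6] rs=1 = b

b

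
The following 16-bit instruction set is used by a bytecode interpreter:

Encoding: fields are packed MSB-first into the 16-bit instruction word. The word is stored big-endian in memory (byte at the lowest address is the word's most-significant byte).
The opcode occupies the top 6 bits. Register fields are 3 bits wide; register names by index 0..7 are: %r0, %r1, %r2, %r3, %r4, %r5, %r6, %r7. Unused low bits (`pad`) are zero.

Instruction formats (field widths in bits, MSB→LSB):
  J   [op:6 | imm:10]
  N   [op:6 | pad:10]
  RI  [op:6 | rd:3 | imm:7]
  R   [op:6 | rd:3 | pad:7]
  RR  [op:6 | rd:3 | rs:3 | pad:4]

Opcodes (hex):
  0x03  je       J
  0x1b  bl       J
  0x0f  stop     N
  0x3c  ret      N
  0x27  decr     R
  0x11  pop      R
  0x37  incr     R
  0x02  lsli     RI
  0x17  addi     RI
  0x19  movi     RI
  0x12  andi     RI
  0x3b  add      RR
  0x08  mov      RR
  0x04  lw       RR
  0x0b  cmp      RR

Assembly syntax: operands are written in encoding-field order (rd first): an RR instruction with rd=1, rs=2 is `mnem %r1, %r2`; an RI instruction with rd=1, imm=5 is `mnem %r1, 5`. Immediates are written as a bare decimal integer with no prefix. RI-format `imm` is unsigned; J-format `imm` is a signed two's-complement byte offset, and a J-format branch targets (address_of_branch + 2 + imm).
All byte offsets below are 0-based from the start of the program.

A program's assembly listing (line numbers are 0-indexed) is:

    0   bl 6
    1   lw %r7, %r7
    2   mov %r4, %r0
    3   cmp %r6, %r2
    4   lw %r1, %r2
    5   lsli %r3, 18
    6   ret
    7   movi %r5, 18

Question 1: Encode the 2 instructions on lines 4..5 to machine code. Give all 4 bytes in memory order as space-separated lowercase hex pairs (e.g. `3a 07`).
10 a0 09 92

L4: lw op=0x4:6|rd=1:3|rs=2:3|pad=0:4 ⇒ 0x10a0 ⇒ big 10 a0
L5: lsli op=0x2:6|rd=3:3|imm=18:7 ⇒ 0x0992 ⇒ big 09 92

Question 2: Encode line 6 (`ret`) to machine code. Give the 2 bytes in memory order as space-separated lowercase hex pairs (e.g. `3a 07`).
f0 00

L6: ret op=0x3c:6|pad=0:10 ⇒ 0xf000 ⇒ big f0 00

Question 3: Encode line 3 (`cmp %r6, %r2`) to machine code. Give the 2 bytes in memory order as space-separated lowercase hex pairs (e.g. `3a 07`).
2f 20

line 3 (cmp): pack op=0xb:6|rd=6:3|rs=2:3|pad=0:4 = 0x2f20; big→ 2f 20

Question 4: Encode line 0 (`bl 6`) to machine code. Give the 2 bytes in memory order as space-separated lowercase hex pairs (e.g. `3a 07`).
6c 06

0. bl fields op=0x1b:6|imm=6:10 → word 6c06h → 6c 06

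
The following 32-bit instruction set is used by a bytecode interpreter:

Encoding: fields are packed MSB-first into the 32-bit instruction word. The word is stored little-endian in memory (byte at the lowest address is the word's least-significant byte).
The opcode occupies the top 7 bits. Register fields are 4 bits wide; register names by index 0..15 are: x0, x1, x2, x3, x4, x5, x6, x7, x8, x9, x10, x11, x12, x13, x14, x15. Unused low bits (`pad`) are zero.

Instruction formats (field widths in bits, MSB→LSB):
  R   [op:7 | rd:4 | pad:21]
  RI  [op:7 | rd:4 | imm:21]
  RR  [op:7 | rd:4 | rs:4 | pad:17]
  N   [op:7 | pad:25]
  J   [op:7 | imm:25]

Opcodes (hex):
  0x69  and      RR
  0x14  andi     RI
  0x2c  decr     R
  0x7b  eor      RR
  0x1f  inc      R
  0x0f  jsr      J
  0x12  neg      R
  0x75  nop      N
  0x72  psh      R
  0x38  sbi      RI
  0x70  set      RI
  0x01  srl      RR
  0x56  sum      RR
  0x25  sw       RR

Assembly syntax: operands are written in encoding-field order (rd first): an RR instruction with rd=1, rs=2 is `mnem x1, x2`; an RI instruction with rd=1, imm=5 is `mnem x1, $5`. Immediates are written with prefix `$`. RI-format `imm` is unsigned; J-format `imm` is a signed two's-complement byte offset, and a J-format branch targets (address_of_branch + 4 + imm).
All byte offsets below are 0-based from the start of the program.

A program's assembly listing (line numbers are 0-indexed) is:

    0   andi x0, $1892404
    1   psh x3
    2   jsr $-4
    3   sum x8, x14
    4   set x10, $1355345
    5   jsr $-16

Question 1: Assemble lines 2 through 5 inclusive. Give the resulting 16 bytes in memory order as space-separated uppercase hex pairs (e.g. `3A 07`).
FC FF FF 1F 00 00 1C AD 51 AE 54 E1 F0 FF FF 1F

2. jsr fields op=0xf:7|imm=-4:25 → word 1ffffffch → fc ff ff 1f
3. sum fields op=0x56:7|rd=8:4|rs=14:4|pad=0:17 → word ad1c0000h → 00 00 1c ad
4. set fields op=0x70:7|rd=10:4|imm=1355345:21 → word e154ae51h → 51 ae 54 e1
5. jsr fields op=0xf:7|imm=-16:25 → word 1ffffff0h → f0 ff ff 1f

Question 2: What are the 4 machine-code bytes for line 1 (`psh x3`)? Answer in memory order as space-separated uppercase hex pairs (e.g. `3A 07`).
00 00 60 E4

line 1 (psh): pack op=0x72:7|rd=3:4|pad=0:21 = 0xe4600000; little→ 00 00 60 e4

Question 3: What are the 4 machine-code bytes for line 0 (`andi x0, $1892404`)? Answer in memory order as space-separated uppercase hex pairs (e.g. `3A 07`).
34 E0 1C 28

L0: andi op=0x14:7|rd=0:4|imm=1892404:21 ⇒ 0x281ce034 ⇒ little 34 e0 1c 28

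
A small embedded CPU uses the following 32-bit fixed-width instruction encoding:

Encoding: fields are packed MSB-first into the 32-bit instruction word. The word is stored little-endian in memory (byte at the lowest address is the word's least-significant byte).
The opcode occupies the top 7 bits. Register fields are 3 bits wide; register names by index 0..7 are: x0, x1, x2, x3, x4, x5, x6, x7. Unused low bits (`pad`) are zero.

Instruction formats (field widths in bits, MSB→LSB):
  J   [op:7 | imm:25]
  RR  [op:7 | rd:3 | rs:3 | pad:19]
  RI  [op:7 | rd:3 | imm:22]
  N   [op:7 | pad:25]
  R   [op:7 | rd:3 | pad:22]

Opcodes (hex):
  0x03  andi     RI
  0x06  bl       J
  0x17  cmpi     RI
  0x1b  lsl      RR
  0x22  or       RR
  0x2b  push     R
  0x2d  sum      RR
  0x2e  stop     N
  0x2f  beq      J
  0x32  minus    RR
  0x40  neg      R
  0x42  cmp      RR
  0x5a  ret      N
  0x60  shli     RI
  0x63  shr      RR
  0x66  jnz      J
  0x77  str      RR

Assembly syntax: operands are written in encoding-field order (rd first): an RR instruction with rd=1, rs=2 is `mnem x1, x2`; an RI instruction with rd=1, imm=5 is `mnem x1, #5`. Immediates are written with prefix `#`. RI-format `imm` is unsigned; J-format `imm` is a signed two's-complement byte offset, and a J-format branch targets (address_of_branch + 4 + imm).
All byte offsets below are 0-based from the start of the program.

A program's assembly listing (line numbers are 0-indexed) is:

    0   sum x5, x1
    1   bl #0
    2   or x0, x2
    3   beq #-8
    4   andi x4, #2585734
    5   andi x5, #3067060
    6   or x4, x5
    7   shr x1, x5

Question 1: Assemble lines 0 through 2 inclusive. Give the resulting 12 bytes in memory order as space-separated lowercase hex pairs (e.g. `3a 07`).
00 00 48 5b 00 00 00 0c 00 00 10 44

0. sum fields op=0x2d:7|rd=5:3|rs=1:3|pad=0:19 → word 5b480000h → 00 00 48 5b
1. bl fields op=0x6:7|imm=0:25 → word 0c000000h → 00 00 00 0c
2. or fields op=0x22:7|rd=0:3|rs=2:3|pad=0:19 → word 44100000h → 00 00 10 44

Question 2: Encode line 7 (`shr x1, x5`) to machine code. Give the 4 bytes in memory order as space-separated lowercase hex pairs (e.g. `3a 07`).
L7: shr op=0x63:7|rd=1:3|rs=5:3|pad=0:19 ⇒ 0xc6680000 ⇒ little 00 00 68 c6

00 00 68 c6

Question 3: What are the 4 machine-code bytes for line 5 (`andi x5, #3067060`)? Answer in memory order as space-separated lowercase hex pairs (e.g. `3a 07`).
b4 cc 6e 07

L5: andi op=0x3:7|rd=5:3|imm=3067060:22 ⇒ 0x076eccb4 ⇒ little b4 cc 6e 07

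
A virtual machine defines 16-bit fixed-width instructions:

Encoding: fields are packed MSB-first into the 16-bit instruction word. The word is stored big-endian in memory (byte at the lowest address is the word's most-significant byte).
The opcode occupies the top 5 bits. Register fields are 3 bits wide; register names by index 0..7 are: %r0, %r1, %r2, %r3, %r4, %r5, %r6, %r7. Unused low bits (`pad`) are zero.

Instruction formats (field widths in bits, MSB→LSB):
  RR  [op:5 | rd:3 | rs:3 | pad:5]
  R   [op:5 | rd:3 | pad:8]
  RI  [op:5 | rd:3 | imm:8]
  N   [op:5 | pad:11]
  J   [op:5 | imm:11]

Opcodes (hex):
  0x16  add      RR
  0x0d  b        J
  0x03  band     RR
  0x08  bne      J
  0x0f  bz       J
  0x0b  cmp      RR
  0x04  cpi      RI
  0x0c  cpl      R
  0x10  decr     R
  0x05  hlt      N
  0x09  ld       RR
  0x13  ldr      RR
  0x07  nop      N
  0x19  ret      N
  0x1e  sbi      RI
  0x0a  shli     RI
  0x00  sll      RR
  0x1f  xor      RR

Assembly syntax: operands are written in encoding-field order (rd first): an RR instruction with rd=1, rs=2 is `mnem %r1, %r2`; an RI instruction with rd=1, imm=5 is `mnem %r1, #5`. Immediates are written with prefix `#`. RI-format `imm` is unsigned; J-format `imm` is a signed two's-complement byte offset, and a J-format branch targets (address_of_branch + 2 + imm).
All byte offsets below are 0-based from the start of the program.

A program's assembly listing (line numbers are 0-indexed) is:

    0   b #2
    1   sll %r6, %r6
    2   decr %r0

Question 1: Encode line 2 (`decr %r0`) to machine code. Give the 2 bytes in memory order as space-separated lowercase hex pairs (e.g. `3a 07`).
line 2 (decr): pack op=0x10:5|rd=0:3|pad=0:8 = 0x8000; big→ 80 00

80 00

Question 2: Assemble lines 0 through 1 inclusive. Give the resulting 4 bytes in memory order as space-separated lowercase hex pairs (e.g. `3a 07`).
68 02 06 c0

L0: b op=0xd:5|imm=2:11 ⇒ 0x6802 ⇒ big 68 02
L1: sll op=0x0:5|rd=6:3|rs=6:3|pad=0:5 ⇒ 0x06c0 ⇒ big 06 c0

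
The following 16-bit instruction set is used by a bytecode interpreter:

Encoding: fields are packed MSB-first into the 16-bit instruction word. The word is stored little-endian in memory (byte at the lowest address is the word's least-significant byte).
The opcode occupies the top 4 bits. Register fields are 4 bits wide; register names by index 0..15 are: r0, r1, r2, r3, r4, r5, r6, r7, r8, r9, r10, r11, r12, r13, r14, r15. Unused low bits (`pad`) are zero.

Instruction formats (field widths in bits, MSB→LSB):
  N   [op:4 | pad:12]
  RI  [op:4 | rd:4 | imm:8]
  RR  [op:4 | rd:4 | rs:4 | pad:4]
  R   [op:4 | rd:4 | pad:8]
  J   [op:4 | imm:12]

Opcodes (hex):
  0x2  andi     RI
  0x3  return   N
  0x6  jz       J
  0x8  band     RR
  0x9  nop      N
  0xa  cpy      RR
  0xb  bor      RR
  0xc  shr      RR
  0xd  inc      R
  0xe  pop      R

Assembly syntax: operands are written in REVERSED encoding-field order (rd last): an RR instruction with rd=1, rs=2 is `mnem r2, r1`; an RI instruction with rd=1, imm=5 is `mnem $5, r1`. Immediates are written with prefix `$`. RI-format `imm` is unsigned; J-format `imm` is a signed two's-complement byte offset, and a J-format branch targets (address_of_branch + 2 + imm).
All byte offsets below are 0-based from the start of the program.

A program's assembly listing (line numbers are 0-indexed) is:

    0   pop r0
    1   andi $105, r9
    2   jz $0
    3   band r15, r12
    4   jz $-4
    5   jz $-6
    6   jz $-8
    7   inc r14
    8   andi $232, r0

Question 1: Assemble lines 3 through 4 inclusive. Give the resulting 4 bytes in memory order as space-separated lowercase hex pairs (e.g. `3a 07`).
3. band fields op=0x8:4|rd=12:4|rs=15:4|pad=0:4 → word 8cf0h → f0 8c
4. jz fields op=0x6:4|imm=-4:12 → word 6ffch → fc 6f

f0 8c fc 6f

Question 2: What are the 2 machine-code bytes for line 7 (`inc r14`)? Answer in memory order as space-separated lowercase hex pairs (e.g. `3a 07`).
00 de

7. inc fields op=0xd:4|rd=14:4|pad=0:8 → word de00h → 00 de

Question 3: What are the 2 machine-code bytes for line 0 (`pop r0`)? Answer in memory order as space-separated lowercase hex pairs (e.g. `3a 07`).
00 e0

0. pop fields op=0xe:4|rd=0:4|pad=0:8 → word e000h → 00 e0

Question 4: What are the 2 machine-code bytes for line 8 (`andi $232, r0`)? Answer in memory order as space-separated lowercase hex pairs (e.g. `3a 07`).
line 8 (andi): pack op=0x2:4|rd=0:4|imm=232:8 = 0x20e8; little→ e8 20

e8 20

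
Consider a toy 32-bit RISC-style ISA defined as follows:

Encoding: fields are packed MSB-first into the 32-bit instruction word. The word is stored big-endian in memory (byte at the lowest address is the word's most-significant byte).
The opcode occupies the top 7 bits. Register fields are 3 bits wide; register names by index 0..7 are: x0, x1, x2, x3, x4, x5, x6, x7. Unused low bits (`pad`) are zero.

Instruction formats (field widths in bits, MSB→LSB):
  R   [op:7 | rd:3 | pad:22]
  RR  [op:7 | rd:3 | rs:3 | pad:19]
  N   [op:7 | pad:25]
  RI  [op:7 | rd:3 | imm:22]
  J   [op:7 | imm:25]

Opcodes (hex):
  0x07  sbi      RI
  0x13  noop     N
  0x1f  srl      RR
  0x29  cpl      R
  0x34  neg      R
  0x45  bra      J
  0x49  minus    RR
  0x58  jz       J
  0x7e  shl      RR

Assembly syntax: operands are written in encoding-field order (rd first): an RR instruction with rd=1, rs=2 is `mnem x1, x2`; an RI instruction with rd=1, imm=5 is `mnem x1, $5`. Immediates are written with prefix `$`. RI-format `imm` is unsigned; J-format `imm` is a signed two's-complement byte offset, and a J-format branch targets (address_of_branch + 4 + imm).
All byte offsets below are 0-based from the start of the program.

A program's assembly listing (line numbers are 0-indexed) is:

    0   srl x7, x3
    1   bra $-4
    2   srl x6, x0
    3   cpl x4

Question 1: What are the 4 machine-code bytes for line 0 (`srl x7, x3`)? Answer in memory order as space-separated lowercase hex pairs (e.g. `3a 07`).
line 0 (srl): pack op=0x1f:7|rd=7:3|rs=3:3|pad=0:19 = 0x3fd80000; big→ 3f d8 00 00

3f d8 00 00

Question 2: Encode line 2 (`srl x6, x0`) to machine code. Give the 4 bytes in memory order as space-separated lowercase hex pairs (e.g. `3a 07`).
3f 80 00 00

line 2 (srl): pack op=0x1f:7|rd=6:3|rs=0:3|pad=0:19 = 0x3f800000; big→ 3f 80 00 00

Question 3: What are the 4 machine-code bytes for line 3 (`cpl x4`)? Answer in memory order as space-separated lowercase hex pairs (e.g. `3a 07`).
53 00 00 00

3. cpl fields op=0x29:7|rd=4:3|pad=0:22 → word 53000000h → 53 00 00 00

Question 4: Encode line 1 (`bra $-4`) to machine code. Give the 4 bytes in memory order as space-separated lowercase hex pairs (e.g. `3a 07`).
line 1 (bra): pack op=0x45:7|imm=-4:25 = 0x8bfffffc; big→ 8b ff ff fc

8b ff ff fc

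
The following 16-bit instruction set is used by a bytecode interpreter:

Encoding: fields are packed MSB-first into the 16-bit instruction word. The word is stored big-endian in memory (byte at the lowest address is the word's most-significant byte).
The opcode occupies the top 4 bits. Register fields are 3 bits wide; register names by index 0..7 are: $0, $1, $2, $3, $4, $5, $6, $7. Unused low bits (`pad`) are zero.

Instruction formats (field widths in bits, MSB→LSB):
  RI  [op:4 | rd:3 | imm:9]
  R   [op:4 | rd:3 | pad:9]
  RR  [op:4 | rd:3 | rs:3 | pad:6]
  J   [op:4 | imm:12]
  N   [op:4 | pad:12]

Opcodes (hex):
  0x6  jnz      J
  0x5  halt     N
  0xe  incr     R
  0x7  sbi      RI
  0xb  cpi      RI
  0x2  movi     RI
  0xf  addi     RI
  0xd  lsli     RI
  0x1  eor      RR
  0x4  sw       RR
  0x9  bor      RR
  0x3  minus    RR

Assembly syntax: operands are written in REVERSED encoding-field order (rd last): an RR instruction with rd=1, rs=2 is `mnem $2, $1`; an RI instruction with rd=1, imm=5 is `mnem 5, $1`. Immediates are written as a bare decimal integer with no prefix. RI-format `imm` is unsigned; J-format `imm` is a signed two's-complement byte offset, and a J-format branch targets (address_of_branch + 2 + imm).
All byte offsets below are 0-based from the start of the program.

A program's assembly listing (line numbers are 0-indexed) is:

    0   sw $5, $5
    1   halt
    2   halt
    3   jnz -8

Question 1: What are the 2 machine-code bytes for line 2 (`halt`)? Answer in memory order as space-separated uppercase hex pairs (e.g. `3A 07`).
50 00

L2: halt op=0x5:4|pad=0:12 ⇒ 0x5000 ⇒ big 50 00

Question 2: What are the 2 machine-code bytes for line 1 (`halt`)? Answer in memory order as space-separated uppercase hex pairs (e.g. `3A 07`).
line 1 (halt): pack op=0x5:4|pad=0:12 = 0x5000; big→ 50 00

50 00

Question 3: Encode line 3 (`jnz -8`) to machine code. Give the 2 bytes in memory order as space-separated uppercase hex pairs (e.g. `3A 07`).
6F F8

line 3 (jnz): pack op=0x6:4|imm=-8:12 = 0x6ff8; big→ 6f f8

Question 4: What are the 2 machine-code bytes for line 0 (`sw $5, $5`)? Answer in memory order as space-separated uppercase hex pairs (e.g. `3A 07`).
4B 40

line 0 (sw): pack op=0x4:4|rd=5:3|rs=5:3|pad=0:6 = 0x4b40; big→ 4b 40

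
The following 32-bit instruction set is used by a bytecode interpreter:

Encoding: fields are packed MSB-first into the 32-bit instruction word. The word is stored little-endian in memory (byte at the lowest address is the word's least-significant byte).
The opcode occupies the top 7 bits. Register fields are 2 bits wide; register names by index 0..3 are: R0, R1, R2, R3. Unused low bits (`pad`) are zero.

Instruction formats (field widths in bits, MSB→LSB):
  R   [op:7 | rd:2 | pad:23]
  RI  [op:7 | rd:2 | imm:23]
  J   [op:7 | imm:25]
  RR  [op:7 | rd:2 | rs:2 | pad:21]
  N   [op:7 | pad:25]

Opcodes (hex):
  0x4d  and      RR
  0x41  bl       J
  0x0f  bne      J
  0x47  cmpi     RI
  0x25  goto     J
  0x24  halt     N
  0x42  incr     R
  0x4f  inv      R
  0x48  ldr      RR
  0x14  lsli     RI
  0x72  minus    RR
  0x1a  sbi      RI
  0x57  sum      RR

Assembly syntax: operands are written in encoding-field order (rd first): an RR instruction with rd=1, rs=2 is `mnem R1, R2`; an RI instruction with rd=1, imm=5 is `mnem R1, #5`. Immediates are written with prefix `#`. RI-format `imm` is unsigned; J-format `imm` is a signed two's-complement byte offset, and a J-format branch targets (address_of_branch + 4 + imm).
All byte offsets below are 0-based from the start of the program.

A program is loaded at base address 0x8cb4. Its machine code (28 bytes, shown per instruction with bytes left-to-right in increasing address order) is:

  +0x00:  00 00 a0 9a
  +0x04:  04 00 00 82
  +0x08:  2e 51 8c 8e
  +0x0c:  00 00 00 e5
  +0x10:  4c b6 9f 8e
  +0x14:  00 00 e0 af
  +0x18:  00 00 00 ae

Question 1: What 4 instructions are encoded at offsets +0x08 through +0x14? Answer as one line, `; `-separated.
@+08  little-endian(2e 51 8c 8e) = 0x8e8c512e
  top 7b → 0x47 → cmpi [RI]
  rd: (w>>23)&0x3=0x1 → R1
  imm: (w>>0)&0x7fffff=0xc512e → #807214
@+0c  little-endian(00 00 00 e5) = 0xe5000000
  top 7b → 0x72 → minus [RR]
  rd: (w>>23)&0x3=0x2 → R2
  rs: (w>>21)&0x3=0x0 → R0
@+10  little-endian(4c b6 9f 8e) = 0x8e9fb64c
  top 7b → 0x47 → cmpi [RI]
  rd: (w>>23)&0x3=0x1 → R1
  imm: (w>>0)&0x7fffff=0x1fb64c → #2078284
@+14  little-endian(00 00 e0 af) = 0xafe00000
  top 7b → 0x57 → sum [RR]
  rd: (w>>23)&0x3=0x3 → R3
  rs: (w>>21)&0x3=0x3 → R3

cmpi R1, #807214; minus R2, R0; cmpi R1, #2078284; sum R3, R3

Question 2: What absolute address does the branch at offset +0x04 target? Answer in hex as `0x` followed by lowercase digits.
[04] 04 00 00 82 → 0x82000004
  op=0x82000004>>25=0x41 ⇒ bl (J)
  [24:0] imm=4 = #4
  target = base 0x8cb4 + off 0x04 + 4 + imm 4 = 0x8cc0

0x8cc0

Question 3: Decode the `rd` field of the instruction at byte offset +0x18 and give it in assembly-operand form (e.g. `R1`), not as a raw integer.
R0

off 0x18: read 00 00 00 ae as little → 0xae000000
  op=0xae000000>>25=0x57 ⇒ sum (RR)
  [24:23] rd=0 = R0
  [22:21] rs=0 = R0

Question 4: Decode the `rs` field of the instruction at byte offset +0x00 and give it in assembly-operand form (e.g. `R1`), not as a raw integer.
R1

+0x00: 00 00 a0 9a ⇒ word 0x9aa00000 (little)
  top 7b → 0x4d → and [RR]
  rd: (w>>23)&0x3=0x1 → R1
  rs: (w>>21)&0x3=0x1 → R1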